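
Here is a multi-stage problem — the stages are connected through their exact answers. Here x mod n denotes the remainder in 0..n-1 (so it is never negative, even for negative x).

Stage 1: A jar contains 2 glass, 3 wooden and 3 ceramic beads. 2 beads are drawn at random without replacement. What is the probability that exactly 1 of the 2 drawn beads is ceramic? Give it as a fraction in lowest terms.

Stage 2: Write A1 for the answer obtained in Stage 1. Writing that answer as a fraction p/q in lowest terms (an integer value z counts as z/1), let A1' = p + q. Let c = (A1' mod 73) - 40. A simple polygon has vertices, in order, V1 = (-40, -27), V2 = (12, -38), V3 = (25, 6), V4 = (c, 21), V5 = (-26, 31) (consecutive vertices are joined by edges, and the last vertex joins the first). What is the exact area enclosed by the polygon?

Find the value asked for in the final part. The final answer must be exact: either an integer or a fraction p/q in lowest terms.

2977

Stage 1: total draws C(8,2) = 28; favorable C(3,1)*C(5,1) = 15; P = 15/28; answer 15/28
Stage 2: A1 = 15/28; threaded value p + q = 43; c = 3; cross terms: (-40*-38 - 12*-27)=1844, (12*6 - 25*-38)=1022, (25*21 - 3*6)=507, (3*31 - -26*21)=639, (-26*-27 - -40*31)=1942; twice the area = |5954| = 5954; area = 2977; answer 2977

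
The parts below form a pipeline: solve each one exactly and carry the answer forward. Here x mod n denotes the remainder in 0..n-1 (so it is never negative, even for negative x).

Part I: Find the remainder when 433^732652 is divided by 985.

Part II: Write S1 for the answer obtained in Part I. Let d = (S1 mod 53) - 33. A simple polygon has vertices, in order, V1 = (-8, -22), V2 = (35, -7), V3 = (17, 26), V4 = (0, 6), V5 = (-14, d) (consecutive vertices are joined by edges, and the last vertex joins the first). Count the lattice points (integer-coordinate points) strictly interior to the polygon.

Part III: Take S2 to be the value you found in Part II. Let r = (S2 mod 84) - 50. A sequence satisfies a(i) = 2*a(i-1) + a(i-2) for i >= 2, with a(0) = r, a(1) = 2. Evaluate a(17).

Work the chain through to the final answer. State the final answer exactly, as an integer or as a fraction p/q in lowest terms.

Part I: squarings mod 985: 433^1=433, 433^2=339, 433^4=661, 433^8=566, 433^16=231, 433^32=171, 433^64=676, 433^128=921, 433^256=156, 433^512=696, 433^1024=781, 433^2048=246, 433^4096=431, 433^8192=581, 433^16384=691, 433^32768=741, 433^65536=436, 433^131072=976, 433^262144=81, 433^524288=651; 433^732652 = 433^4 * 433^8 * 433^32 * 433^64 * 433^128 * 433^256 * 433^1024 * 433^2048 * 433^8192 * 433^65536 * 433^131072 * 433^524288 = 661 (mod 985); answer 661
Part II: S1 = 661; d = -8; cross terms: (-8*-7 - 35*-22)=826, (35*26 - 17*-7)=1029, (17*6 - 0*26)=102, (0*-8 - -14*6)=84, (-14*-22 - -8*-8)=244; twice the area = |2285| = 2285; area = 2285/2; boundary points = 1 + 3 + 1 + 14 + 2 = 21; strictly interior points = area - boundary/2 + 1 = 1133; answer 1133
Part III: S2 = 1133; r = -9; a(2) = 2*(2) + 1*(-9) = -5; iterating: a(2)=-5, a(3)=-8, a(4)=-21, a(5)=-50, a(6)=-121, a(7)=-292, a(8)=-705, a(9)=-1702, a(10)=-4109, a(11)=-9920, a(12)=-23949, a(13)=-57818, a(14)=-139585, a(15)=-336988, a(16)=-813561, a(17)=-1964110; answer -1964110

-1964110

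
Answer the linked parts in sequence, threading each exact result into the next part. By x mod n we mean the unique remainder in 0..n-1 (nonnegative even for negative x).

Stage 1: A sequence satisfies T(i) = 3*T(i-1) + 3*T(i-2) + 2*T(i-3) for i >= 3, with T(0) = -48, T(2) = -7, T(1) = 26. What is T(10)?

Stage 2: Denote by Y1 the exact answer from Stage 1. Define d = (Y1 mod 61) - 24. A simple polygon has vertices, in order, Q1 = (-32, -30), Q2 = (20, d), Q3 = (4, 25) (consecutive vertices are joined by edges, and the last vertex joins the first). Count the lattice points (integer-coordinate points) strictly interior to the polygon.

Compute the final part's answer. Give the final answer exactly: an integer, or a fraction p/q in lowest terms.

1033

Stage 1: T(3) = 3*(-7) + 3*(26) + 2*(-48) = -39; iterating: T(3)=-39, T(4)=-86, T(5)=-389, T(6)=-1503, T(7)=-5848, T(8)=-22831, T(9)=-89043, T(10)=-347318; answer -347318
Stage 2: Y1 = -347318; d = -8; cross terms: (-32*-8 - 20*-30)=856, (20*25 - 4*-8)=532, (4*-30 - -32*25)=680; twice the area = |2068| = 2068; area = 1034; boundary points = 2 + 1 + 1 = 4; strictly interior points = area - boundary/2 + 1 = 1033; answer 1033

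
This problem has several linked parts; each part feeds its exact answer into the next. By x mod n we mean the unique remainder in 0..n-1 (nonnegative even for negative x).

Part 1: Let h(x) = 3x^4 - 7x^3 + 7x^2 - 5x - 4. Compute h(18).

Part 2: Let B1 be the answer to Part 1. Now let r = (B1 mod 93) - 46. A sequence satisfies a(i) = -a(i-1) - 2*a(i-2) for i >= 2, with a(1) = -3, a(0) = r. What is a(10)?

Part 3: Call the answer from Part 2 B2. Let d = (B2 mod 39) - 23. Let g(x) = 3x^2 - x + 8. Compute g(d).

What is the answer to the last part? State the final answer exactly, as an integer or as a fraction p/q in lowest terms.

318

Part 1: 3*(18)^4 - 7*(18)^3 + 7*(18)^2 - 5*(18)^1 - 4 = (314928) + (-40824) + (2268) + (-90) + (-4) = 276278; answer 276278
Part 2: B1 = 276278; r = 22; a(2) = -1*(-3) - 2*(22) = -41; iterating: a(2)=-41, a(3)=47, a(4)=35, a(5)=-129, a(6)=59, a(7)=199, a(8)=-317, a(9)=-81, a(10)=715; answer 715
Part 3: B2 = 715; d = -10; 3*(-10)^2 - 1*(-10)^1 + 8 = (300) + (10) + (8) = 318; answer 318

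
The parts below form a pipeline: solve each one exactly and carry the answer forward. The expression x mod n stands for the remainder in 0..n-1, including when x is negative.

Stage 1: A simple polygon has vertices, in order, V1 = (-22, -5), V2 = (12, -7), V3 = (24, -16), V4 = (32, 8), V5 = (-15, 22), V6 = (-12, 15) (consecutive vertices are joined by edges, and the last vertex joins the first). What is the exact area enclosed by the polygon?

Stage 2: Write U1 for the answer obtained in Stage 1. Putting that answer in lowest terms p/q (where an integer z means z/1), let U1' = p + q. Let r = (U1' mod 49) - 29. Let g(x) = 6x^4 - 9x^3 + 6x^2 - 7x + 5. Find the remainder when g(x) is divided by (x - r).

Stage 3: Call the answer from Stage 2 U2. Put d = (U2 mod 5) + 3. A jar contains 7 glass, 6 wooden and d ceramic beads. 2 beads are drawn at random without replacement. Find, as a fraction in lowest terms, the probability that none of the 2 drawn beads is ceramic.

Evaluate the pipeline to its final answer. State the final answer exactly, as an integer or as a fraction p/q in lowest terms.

Stage 1: cross terms: (-22*-7 - 12*-5)=214, (12*-16 - 24*-7)=-24, (24*8 - 32*-16)=704, (32*22 - -15*8)=824, (-15*15 - -12*22)=39, (-12*-5 - -22*15)=390; twice the area = |2147| = 2147; area = 2147/2; answer 2147/2
Stage 2: U1 = 2147/2; threaded value p + q = 2149; r = 13; remainder = value at the root: 6*(13)^4 - 9*(13)^3 + 6*(13)^2 - 7*(13)^1 + 5 = (171366) + (-19773) + (1014) + (-91) + (5) = 152521; answer 152521
Stage 3: U2 = 152521; d = 4; total draws C(17,2) = 136; favorable C(13,2) = 78; P = 39/68; answer 39/68

39/68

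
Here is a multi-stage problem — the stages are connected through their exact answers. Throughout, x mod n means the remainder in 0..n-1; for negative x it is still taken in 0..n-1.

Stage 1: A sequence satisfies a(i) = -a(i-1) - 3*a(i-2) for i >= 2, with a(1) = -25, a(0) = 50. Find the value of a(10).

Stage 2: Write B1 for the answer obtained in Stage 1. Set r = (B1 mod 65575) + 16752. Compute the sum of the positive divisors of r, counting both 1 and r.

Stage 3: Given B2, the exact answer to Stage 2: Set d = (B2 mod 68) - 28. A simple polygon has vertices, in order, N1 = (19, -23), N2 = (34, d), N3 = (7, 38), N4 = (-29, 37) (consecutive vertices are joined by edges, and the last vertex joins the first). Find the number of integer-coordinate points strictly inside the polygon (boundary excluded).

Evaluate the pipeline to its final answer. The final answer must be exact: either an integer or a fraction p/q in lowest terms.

Stage 1: a(2) = -1*(-25) - 3*(50) = -125; iterating: a(2)=-125, a(3)=200, a(4)=175, a(5)=-775, a(6)=250, a(7)=2075, a(8)=-2825, a(9)=-3400, a(10)=11875; answer 11875
Stage 2: B1 = 11875; r = 28627; 28627 is prime, so its only divisors are 1 and 28627; sigma = 1 + 28627 = 28628; answer 28628
Stage 3: B2 = 28628; d = -28; cross terms: (19*-28 - 34*-23)=250, (34*38 - 7*-28)=1488, (7*37 - -29*38)=1361, (-29*-23 - 19*37)=-36; twice the area = |3063| = 3063; area = 3063/2; boundary points = 5 + 3 + 1 + 12 = 21; strictly interior points = area - boundary/2 + 1 = 1522; answer 1522

1522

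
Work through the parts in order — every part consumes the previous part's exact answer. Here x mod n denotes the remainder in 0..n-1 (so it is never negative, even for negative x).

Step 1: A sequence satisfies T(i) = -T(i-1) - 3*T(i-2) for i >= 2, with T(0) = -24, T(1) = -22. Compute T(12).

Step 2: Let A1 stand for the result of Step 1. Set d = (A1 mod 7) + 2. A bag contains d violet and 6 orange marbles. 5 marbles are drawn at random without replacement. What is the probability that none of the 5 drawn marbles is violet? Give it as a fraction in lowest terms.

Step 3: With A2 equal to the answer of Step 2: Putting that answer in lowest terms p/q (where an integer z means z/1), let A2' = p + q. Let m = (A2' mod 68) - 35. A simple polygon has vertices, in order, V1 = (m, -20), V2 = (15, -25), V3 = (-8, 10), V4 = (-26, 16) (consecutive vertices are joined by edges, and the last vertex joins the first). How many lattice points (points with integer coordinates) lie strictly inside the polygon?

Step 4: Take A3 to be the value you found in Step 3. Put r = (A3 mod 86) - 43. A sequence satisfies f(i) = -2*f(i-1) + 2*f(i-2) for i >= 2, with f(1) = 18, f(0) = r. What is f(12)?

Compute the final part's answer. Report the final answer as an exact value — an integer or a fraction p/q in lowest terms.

Step 1: T(2) = -1*(-22) - 3*(-24) = 94; iterating: T(2)=94, T(3)=-28, T(4)=-254, T(5)=338, T(6)=424, T(7)=-1438, T(8)=166, T(9)=4148, T(10)=-4646, T(11)=-7798, T(12)=21736; answer 21736
Step 2: A1 = 21736; d = 3; total draws C(9,5) = 126; favorable C(6,5) = 6; P = 1/21; answer 1/21
Step 3: A2 = 1/21; threaded value p + q = 22; m = -13; cross terms: (-13*-25 - 15*-20)=625, (15*10 - -8*-25)=-50, (-8*16 - -26*10)=132, (-26*-20 - -13*16)=728; twice the area = |1435| = 1435; area = 1435/2; boundary points = 1 + 1 + 6 + 1 = 9; strictly interior points = area - boundary/2 + 1 = 714; answer 714
Step 4: A3 = 714; r = -17; f(2) = -2*(18) + 2*(-17) = -70; iterating: f(2)=-70, f(3)=176, f(4)=-492, f(5)=1336, f(6)=-3656, f(7)=9984, f(8)=-27280, f(9)=74528, f(10)=-203616, f(11)=556288, f(12)=-1519808; answer -1519808

-1519808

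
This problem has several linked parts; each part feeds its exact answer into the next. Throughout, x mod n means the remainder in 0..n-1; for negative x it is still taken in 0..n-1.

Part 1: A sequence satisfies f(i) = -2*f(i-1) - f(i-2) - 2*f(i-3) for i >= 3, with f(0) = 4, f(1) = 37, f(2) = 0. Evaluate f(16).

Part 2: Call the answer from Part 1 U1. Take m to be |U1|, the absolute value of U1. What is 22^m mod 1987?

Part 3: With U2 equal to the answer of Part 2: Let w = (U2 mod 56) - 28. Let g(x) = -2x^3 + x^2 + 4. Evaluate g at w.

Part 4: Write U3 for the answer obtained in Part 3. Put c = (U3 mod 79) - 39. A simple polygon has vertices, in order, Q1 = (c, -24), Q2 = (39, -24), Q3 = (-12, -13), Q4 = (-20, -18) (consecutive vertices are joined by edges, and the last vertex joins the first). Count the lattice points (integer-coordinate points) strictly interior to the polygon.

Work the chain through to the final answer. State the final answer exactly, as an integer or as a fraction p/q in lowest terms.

265

Part 1: f(3) = -2*(0) - 1*(37) - 2*(4) = -45; iterating: f(3)=-45, f(4)=16, f(5)=13, f(6)=48, f(7)=-141, f(8)=208, f(9)=-371, f(10)=816, f(11)=-1677, f(12)=3280, f(13)=-6515, f(14)=13104, f(15)=-26253, f(16)=52432; answer 52432
Part 2: U1 = 52432; m = 52432; squarings mod 1987: 22^1=22, 22^2=484, 22^4=1777, 22^8=386, 22^16=1958, 22^32=841, 22^64=1896, 22^128=333, 22^256=1604, 22^512=1638, 22^1024=594, 22^2048=1137, 22^4096=1219, 22^8192=1672, 22^16384=1862, 22^32768=1716; 22^52432 = 22^16 * 22^64 * 22^128 * 22^1024 * 22^2048 * 22^16384 * 22^32768 = 438 (mod 1987); answer 438
Part 3: U2 = 438; w = 18; -2*(18)^3 + 1*(18)^2 + 4 = (-11664) + (324) + (4) = -11336; answer -11336
Part 4: U3 = -11336; c = 1; cross terms: (1*-24 - 39*-24)=912, (39*-13 - -12*-24)=-795, (-12*-18 - -20*-13)=-44, (-20*-24 - 1*-18)=498; twice the area = |571| = 571; area = 571/2; boundary points = 38 + 1 + 1 + 3 = 43; strictly interior points = area - boundary/2 + 1 = 265; answer 265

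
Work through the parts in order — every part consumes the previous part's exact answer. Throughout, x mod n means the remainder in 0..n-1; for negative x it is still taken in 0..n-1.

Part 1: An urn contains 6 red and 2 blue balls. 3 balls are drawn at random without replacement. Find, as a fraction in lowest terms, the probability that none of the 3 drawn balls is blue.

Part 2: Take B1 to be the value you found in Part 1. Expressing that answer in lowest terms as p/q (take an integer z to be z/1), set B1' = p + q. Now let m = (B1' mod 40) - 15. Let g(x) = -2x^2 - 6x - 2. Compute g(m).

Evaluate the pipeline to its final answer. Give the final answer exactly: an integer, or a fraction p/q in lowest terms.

Part 1: total draws C(8,3) = 56; favorable C(6,3) = 20; P = 5/14; answer 5/14
Part 2: B1 = 5/14; threaded value p + q = 19; m = 4; -2*(4)^2 - 6*(4)^1 - 2 = (-32) + (-24) + (-2) = -58; answer -58

-58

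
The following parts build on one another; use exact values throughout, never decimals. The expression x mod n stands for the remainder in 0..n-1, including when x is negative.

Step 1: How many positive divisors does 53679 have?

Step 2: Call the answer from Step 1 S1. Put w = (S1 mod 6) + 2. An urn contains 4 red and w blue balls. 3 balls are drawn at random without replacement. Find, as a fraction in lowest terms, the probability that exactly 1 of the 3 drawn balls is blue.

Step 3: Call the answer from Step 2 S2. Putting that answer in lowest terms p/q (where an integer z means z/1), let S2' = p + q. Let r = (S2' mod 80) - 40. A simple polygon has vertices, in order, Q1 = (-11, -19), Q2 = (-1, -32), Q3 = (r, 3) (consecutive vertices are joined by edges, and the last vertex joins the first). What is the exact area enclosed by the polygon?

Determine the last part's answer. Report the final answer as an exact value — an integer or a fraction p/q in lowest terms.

27/2

Step 1: 53679 = 3 * 29 * 617; number of divisors = (1+1) * (1+1) * (1+1) = 8; answer 8
Step 2: S1 = 8; w = 4; total draws C(8,3) = 56; favorable C(4,1)*C(4,2) = 24; P = 3/7; answer 3/7
Step 3: S2 = 3/7; threaded value p + q = 10; r = -30; cross terms: (-11*-32 - -1*-19)=333, (-1*3 - -30*-32)=-963, (-30*-19 - -11*3)=603; twice the area = |-27| = 27; area = 27/2; answer 27/2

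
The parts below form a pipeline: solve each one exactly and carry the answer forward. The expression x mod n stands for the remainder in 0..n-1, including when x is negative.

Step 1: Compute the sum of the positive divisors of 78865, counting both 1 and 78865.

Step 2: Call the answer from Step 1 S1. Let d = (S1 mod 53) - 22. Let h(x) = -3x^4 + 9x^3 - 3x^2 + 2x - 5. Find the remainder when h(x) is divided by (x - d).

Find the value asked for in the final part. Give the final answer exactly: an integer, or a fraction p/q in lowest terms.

-207184

Step 1: 78865 = 5 * 15773; sigma = (1 + 5) * (1 + 15773) = 6 * 15774 = 94644; answer 94644
Step 2: S1 = 94644; d = 17; remainder = value at the root: -3*(17)^4 + 9*(17)^3 - 3*(17)^2 + 2*(17)^1 - 5 = (-250563) + (44217) + (-867) + (34) + (-5) = -207184; answer -207184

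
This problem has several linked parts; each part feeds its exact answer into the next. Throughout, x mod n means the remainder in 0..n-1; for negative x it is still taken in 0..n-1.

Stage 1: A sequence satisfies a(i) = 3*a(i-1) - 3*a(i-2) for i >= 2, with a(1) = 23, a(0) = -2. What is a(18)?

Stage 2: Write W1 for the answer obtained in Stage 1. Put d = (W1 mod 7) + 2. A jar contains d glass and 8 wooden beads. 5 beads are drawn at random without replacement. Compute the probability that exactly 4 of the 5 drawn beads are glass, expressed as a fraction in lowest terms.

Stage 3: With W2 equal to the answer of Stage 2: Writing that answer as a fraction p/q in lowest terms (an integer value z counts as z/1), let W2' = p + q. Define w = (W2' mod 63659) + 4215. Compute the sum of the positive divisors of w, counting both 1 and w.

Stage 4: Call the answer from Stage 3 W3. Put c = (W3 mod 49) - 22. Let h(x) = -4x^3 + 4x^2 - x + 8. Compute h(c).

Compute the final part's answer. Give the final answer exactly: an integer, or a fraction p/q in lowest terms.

Stage 1: a(2) = 3*(23) - 3*(-2) = 75; iterating: a(2)=75, a(3)=156, a(4)=243, a(5)=261, a(6)=54, a(7)=-621, a(8)=-2025, a(9)=-4212, a(10)=-6561, a(11)=-7047, a(12)=-1458, a(13)=16767, a(14)=54675, a(15)=113724, a(16)=177147, a(17)=190269, a(18)=39366; answer 39366
Stage 2: W1 = 39366; d = 7; total draws C(15,5) = 3003; favorable C(7,4)*C(8,1) = 280; P = 40/429; answer 40/429
Stage 3: W2 = 40/429; threaded value p + q = 469; w = 4684; 4684 = 2^2 * 1171; sigma = (1 + 2 + 4) * (1 + 1171) = 7 * 1172 = 8204; answer 8204
Stage 4: W3 = 8204; c = -1; -4*(-1)^3 + 4*(-1)^2 - 1*(-1)^1 + 8 = (4) + (4) + (1) + (8) = 17; answer 17

17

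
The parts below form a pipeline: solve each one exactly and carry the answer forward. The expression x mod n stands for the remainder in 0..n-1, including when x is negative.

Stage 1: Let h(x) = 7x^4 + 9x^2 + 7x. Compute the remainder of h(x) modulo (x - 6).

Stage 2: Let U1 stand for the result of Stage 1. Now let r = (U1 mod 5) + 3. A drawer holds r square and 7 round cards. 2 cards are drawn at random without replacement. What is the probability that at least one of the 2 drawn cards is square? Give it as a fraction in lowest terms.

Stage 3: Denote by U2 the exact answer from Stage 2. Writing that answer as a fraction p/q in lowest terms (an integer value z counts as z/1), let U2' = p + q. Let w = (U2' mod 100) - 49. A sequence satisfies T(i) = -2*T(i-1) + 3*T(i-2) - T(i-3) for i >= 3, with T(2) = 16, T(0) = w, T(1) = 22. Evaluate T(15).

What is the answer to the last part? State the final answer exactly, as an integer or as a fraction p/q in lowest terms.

Stage 1: remainder = value at the root: 7*(6)^4 + 9*(6)^2 + 7*(6)^1 = (9072) + (324) + (42) = 9438; answer 9438
Stage 2: U1 = 9438; r = 6; total draws C(13,2) = 78; complement C(7,2) = 21; favorable 78 - 21 = 57; P = 19/26; answer 19/26
Stage 3: U2 = 19/26; threaded value p + q = 45; w = -4; T(3) = -2*(16) + 3*(22) - 1*(-4) = 38; iterating: T(3)=38, T(4)=-50, T(5)=198, T(6)=-584, T(7)=1812, T(8)=-5574, T(9)=17168, T(10)=-52870, T(11)=162818, T(12)=-501414, T(13)=1544152, T(14)=-4755364, T(15)=14644598; answer 14644598

14644598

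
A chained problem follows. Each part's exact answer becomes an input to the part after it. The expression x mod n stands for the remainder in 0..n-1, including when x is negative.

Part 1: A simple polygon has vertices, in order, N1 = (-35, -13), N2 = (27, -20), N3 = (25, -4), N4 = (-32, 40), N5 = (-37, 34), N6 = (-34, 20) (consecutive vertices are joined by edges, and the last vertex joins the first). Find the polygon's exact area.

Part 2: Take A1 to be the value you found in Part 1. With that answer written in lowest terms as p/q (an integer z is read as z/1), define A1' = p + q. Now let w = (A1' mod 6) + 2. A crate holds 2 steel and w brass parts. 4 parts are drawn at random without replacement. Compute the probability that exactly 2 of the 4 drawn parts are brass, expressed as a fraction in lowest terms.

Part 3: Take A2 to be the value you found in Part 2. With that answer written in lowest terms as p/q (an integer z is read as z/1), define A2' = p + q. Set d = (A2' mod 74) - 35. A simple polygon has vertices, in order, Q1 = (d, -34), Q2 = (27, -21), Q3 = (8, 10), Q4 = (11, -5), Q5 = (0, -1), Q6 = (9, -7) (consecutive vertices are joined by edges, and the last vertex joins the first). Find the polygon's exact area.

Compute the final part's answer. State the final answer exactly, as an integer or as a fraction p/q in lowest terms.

Part 1: cross terms: (-35*-20 - 27*-13)=1051, (27*-4 - 25*-20)=392, (25*40 - -32*-4)=872, (-32*34 - -37*40)=392, (-37*20 - -34*34)=416, (-34*-13 - -35*20)=1142; twice the area = |4265| = 4265; area = 4265/2; answer 4265/2
Part 2: A1 = 4265/2; threaded value p + q = 4267; w = 3; total draws C(5,4) = 5; favorable C(3,2)*C(2,2) = 3; P = 3/5; answer 3/5
Part 3: A2 = 3/5; threaded value p + q = 8; d = -27; cross terms: (-27*-21 - 27*-34)=1485, (27*10 - 8*-21)=438, (8*-5 - 11*10)=-150, (11*-1 - 0*-5)=-11, (0*-7 - 9*-1)=9, (9*-34 - -27*-7)=-495; twice the area = |1276| = 1276; area = 638; answer 638

638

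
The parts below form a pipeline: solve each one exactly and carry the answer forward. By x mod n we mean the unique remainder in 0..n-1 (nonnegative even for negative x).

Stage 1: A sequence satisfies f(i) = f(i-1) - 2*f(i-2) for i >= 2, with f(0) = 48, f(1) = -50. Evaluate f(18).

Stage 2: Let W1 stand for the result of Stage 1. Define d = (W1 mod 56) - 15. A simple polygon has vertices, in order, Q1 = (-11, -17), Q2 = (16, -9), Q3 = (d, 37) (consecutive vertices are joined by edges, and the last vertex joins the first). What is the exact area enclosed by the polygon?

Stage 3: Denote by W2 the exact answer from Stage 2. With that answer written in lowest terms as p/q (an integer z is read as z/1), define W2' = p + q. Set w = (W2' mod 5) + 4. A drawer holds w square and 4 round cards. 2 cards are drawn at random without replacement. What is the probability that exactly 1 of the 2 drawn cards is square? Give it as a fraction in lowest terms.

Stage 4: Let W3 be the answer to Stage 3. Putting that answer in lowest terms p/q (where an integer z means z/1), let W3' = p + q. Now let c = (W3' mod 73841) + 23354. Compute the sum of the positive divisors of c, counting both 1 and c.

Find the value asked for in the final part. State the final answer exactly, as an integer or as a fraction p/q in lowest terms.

Stage 1: f(2) = 1*(-50) - 2*(48) = -146; iterating: f(2)=-146, f(3)=-46, f(4)=246, f(5)=338, f(6)=-154, f(7)=-830, f(8)=-522, f(9)=1138, f(10)=2182, f(11)=-94, f(12)=-4458, f(13)=-4270, f(14)=4646, f(15)=13186, f(16)=3894, f(17)=-22478, f(18)=-30266; answer -30266
Stage 2: W1 = -30266; d = 15; cross terms: (-11*-9 - 16*-17)=371, (16*37 - 15*-9)=727, (15*-17 - -11*37)=152; twice the area = |1250| = 1250; area = 625; answer 625
Stage 3: W2 = 625; threaded value p + q = 626; w = 5; total draws C(9,2) = 36; favorable C(5,1)*C(4,1) = 20; P = 5/9; answer 5/9
Stage 4: W3 = 5/9; threaded value p + q = 14; c = 23368; 23368 = 2^3 * 23 * 127; sigma = (1 + 2 + 4 + 8) * (1 + 23) * (1 + 127) = 15 * 24 * 128 = 46080; answer 46080

46080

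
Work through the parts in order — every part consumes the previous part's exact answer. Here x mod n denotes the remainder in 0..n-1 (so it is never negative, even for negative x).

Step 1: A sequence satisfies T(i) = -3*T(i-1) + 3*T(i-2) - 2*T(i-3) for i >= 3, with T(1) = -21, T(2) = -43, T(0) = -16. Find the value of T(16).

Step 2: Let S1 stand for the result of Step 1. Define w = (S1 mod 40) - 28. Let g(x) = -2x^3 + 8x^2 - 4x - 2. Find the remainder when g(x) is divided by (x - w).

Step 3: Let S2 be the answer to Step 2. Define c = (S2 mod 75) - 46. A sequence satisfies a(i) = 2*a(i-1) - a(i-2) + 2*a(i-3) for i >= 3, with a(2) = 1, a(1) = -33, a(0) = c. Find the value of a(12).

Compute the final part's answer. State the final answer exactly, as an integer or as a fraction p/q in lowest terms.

Step 1: T(3) = -3*(-43) + 3*(-21) - 2*(-16) = 98; iterating: T(3)=98, T(4)=-381, T(5)=1523, T(6)=-5908, T(7)=23055, T(8)=-89935, T(9)=350786, T(10)=-1368273, T(11)=5337047, T(12)=-20817532, T(13)=81200283, T(14)=-316727539, T(15)=1235418530, T(16)=-4818838773; answer -4818838773
Step 2: S1 = -4818838773; w = -1; remainder = value at the root: -2*(-1)^3 + 8*(-1)^2 - 4*(-1)^1 - 2 = (2) + (8) + (4) + (-2) = 12; answer 12
Step 3: S2 = 12; c = -34; a(3) = 2*(1) - 1*(-33) + 2*(-34) = -33; iterating: a(3)=-33, a(4)=-133, a(5)=-231, a(6)=-395, a(7)=-825, a(8)=-1717, a(9)=-3399, a(10)=-6731, a(11)=-13497, a(12)=-27061; answer -27061

-27061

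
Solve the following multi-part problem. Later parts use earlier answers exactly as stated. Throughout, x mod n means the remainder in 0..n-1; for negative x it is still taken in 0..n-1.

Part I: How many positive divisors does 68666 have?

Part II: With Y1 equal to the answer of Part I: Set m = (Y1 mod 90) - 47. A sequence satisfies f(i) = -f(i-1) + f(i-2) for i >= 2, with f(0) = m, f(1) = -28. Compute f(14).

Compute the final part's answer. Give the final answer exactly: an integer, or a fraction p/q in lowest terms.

Part I: 68666 = 2 * 13 * 19 * 139; number of divisors = (1+1) * (1+1) * (1+1) * (1+1) = 16; answer 16
Part II: Y1 = 16; m = -31; f(2) = -1*(-28) + 1*(-31) = -3; iterating: f(2)=-3, f(3)=-25, f(4)=22, f(5)=-47, f(6)=69, f(7)=-116, f(8)=185, f(9)=-301, f(10)=486, f(11)=-787, f(12)=1273, f(13)=-2060, f(14)=3333; answer 3333

3333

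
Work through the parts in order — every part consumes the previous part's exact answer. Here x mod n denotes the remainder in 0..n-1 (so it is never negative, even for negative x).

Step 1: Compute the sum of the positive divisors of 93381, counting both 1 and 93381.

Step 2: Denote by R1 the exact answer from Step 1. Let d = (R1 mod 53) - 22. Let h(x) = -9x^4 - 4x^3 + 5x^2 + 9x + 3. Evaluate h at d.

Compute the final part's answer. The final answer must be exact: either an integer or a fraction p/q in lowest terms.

-966327

Step 1: 93381 = 3 * 17 * 1831; sigma = (1 + 3) * (1 + 17) * (1 + 1831) = 4 * 18 * 1832 = 131904; answer 131904
Step 2: R1 = 131904; d = 18; -9*(18)^4 - 4*(18)^3 + 5*(18)^2 + 9*(18)^1 + 3 = (-944784) + (-23328) + (1620) + (162) + (3) = -966327; answer -966327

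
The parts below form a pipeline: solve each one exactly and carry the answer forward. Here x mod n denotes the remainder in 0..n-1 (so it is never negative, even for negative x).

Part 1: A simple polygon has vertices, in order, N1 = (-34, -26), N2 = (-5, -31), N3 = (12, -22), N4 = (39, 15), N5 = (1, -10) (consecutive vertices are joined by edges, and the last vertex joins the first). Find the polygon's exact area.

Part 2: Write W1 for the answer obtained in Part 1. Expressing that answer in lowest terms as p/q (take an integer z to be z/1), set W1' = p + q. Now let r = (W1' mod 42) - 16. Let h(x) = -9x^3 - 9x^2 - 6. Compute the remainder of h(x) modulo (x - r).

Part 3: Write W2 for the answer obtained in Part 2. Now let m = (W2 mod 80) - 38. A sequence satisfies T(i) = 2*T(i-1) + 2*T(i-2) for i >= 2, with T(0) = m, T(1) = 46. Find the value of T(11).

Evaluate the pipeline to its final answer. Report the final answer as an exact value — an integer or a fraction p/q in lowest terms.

Part 1: cross terms: (-34*-31 - -5*-26)=924, (-5*-22 - 12*-31)=482, (12*15 - 39*-22)=1038, (39*-10 - 1*15)=-405, (1*-26 - -34*-10)=-366; twice the area = |1673| = 1673; area = 1673/2; answer 1673/2
Part 2: W1 = 1673/2; threaded value p + q = 1675; r = 21; remainder = value at the root: -9*(21)^3 - 9*(21)^2 - 6 = (-83349) + (-3969) + (-6) = -87324; answer -87324
Part 3: W2 = -87324; m = -2; T(2) = 2*(46) + 2*(-2) = 88; iterating: T(2)=88, T(3)=268, T(4)=712, T(5)=1960, T(6)=5344, T(7)=14608, T(8)=39904, T(9)=109024, T(10)=297856, T(11)=813760; answer 813760

813760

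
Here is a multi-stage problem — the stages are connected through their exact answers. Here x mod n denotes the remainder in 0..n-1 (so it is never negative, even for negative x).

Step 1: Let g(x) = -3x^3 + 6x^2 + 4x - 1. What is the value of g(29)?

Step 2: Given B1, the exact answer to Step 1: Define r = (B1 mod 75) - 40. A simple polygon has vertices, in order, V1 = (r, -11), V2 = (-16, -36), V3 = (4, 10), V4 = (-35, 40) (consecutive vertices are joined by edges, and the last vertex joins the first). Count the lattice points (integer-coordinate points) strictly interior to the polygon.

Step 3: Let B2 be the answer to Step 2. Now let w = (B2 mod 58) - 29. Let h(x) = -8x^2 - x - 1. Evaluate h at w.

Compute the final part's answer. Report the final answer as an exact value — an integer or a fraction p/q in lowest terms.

-1583

Step 1: -3*(29)^3 + 6*(29)^2 + 4*(29)^1 - 1 = (-73167) + (5046) + (116) + (-1) = -68006; answer -68006
Step 2: B1 = -68006; r = -21; cross terms: (-21*-36 - -16*-11)=580, (-16*10 - 4*-36)=-16, (4*40 - -35*10)=510, (-35*-11 - -21*40)=1225; twice the area = |2299| = 2299; area = 2299/2; boundary points = 5 + 2 + 3 + 1 = 11; strictly interior points = area - boundary/2 + 1 = 1145; answer 1145
Step 3: B2 = 1145; w = 14; -8*(14)^2 - 1*(14)^1 - 1 = (-1568) + (-14) + (-1) = -1583; answer -1583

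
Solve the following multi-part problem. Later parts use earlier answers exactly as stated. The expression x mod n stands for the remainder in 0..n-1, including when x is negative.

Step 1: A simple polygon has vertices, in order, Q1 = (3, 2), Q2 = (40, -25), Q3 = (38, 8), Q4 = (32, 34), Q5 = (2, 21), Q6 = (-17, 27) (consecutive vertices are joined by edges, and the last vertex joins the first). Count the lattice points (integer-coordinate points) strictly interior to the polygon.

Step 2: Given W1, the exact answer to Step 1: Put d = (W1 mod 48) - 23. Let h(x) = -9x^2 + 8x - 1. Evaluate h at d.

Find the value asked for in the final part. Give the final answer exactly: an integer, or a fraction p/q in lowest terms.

-821

Step 1: cross terms: (3*-25 - 40*2)=-155, (40*8 - 38*-25)=1270, (38*34 - 32*8)=1036, (32*21 - 2*34)=604, (2*27 - -17*21)=411, (-17*2 - 3*27)=-115; twice the area = |3051| = 3051; area = 3051/2; boundary points = 1 + 1 + 2 + 1 + 1 + 5 = 11; strictly interior points = area - boundary/2 + 1 = 1521; answer 1521
Step 2: W1 = 1521; d = 10; -9*(10)^2 + 8*(10)^1 - 1 = (-900) + (80) + (-1) = -821; answer -821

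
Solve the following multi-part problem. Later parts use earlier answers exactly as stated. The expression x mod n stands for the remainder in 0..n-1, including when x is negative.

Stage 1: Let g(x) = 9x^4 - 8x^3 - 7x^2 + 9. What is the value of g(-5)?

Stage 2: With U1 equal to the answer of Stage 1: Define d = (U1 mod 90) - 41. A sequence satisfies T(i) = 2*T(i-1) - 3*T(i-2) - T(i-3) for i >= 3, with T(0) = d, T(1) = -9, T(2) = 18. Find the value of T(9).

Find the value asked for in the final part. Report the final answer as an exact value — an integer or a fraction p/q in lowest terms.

1620

Stage 1: 9*(-5)^4 - 8*(-5)^3 - 7*(-5)^2 + 9 = (5625) + (1000) + (-175) + (9) = 6459; answer 6459
Stage 2: U1 = 6459; d = 28; T(3) = 2*(18) - 3*(-9) - 1*(28) = 35; iterating: T(3)=35, T(4)=25, T(5)=-73, T(6)=-256, T(7)=-318, T(8)=205, T(9)=1620; answer 1620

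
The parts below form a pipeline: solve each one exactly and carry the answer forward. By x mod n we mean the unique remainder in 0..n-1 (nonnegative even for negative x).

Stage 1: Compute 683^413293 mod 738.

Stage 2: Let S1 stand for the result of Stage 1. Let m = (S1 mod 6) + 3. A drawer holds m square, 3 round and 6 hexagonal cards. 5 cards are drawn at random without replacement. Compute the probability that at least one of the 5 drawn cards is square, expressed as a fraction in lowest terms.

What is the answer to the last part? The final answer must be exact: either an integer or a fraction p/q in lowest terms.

433/442

Stage 1: squarings mod 738: 683^1=683, 683^2=73, 683^4=163, 683^8=1, 683^16=1, 683^32=1, 683^64=1, 683^128=1, 683^256=1, 683^512=1, 683^1024=1, 683^2048=1, 683^4096=1, 683^8192=1, 683^16384=1, 683^32768=1, 683^65536=1, 683^131072=1, 683^262144=1; 683^413293 = 683^1 * 683^4 * 683^8 * 683^32 * 683^64 * 683^512 * 683^1024 * 683^2048 * 683^16384 * 683^131072 * 683^262144 = 629 (mod 738); answer 629
Stage 2: S1 = 629; m = 8; total draws C(17,5) = 6188; complement C(9,5) = 126; favorable 6188 - 126 = 6062; P = 433/442; answer 433/442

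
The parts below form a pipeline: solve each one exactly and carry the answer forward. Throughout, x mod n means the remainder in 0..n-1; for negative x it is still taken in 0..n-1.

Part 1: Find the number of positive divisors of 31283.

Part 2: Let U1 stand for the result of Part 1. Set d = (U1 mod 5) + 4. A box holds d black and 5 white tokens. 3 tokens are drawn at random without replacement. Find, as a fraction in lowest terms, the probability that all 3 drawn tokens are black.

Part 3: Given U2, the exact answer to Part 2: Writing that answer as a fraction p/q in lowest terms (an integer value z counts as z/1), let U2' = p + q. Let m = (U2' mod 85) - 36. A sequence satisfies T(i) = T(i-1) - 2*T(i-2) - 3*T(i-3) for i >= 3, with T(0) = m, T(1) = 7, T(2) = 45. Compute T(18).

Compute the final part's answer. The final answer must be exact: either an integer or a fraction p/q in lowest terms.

Part 1: 31283 = 7 * 41 * 109; number of divisors = (1+1) * (1+1) * (1+1) = 8; answer 8
Part 2: U1 = 8; d = 7; total draws C(12,3) = 220; favorable C(7,3) = 35; P = 7/44; answer 7/44
Part 3: U2 = 7/44; threaded value p + q = 51; m = 15; T(3) = 1*(45) - 2*(7) - 3*(15) = -14; iterating: T(3)=-14, T(4)=-125, T(5)=-232, T(6)=60, T(7)=899, T(8)=1475, T(9)=-503, T(10)=-6150, T(11)=-9569, T(12)=4240, T(13)=41828, T(14)=62055, T(15)=-34321, T(16)=-283915, T(17)=-401438, T(18)=269355; answer 269355

269355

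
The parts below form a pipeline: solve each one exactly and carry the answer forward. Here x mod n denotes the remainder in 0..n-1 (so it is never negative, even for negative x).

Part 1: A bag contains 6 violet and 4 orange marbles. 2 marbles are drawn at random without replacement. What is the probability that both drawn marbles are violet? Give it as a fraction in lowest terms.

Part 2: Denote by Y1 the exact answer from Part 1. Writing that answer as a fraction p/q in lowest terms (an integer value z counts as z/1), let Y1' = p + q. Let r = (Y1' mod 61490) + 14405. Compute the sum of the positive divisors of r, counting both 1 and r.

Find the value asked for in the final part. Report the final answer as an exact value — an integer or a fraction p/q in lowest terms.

20826

Part 1: total draws C(10,2) = 45; favorable C(6,2) = 15; P = 1/3; answer 1/3
Part 2: Y1 = 1/3; threaded value p + q = 4; r = 14409; 14409 = 3^2 * 1601; sigma = (1 + 3 + 9) * (1 + 1601) = 13 * 1602 = 20826; answer 20826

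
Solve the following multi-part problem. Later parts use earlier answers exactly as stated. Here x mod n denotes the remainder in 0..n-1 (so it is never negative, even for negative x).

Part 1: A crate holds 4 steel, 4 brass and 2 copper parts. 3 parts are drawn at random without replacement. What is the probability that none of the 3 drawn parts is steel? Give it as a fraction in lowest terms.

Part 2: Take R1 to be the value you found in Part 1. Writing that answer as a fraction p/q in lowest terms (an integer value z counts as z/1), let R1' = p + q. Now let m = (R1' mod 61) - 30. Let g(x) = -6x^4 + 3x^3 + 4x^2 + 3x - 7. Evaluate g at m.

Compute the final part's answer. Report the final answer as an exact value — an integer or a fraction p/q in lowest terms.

-1713507

Part 1: total draws C(10,3) = 120; favorable C(6,3) = 20; P = 1/6; answer 1/6
Part 2: R1 = 1/6; threaded value p + q = 7; m = -23; -6*(-23)^4 + 3*(-23)^3 + 4*(-23)^2 + 3*(-23)^1 - 7 = (-1679046) + (-36501) + (2116) + (-69) + (-7) = -1713507; answer -1713507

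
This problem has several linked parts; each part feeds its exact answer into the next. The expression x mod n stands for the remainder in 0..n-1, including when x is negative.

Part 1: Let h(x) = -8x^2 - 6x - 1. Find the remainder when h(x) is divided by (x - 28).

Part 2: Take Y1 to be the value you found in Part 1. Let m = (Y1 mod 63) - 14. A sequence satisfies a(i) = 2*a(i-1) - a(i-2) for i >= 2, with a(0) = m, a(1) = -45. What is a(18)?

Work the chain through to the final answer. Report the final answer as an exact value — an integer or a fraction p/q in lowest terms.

-1388

Part 1: remainder = value at the root: -8*(28)^2 - 6*(28)^1 - 1 = (-6272) + (-168) + (-1) = -6441; answer -6441
Part 2: Y1 = -6441; m = 34; a(2) = 2*(-45) - 1*(34) = -124; iterating: a(2)=-124, a(3)=-203, a(4)=-282, a(5)=-361, a(6)=-440, a(7)=-519, a(8)=-598, a(9)=-677, a(10)=-756, a(11)=-835, a(12)=-914, a(13)=-993, a(14)=-1072, a(15)=-1151, a(16)=-1230, a(17)=-1309, a(18)=-1388; answer -1388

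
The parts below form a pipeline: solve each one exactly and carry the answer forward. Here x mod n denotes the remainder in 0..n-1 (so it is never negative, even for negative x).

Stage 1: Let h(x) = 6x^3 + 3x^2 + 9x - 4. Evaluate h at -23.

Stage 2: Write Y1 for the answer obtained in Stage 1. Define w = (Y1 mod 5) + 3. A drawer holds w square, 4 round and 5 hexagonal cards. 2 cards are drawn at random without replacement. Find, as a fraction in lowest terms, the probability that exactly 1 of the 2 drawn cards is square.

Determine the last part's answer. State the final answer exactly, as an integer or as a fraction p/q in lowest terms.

Stage 1: 6*(-23)^3 + 3*(-23)^2 + 9*(-23)^1 - 4 = (-73002) + (1587) + (-207) + (-4) = -71626; answer -71626
Stage 2: Y1 = -71626; w = 7; total draws C(16,2) = 120; favorable C(7,1)*C(9,1) = 63; P = 21/40; answer 21/40

21/40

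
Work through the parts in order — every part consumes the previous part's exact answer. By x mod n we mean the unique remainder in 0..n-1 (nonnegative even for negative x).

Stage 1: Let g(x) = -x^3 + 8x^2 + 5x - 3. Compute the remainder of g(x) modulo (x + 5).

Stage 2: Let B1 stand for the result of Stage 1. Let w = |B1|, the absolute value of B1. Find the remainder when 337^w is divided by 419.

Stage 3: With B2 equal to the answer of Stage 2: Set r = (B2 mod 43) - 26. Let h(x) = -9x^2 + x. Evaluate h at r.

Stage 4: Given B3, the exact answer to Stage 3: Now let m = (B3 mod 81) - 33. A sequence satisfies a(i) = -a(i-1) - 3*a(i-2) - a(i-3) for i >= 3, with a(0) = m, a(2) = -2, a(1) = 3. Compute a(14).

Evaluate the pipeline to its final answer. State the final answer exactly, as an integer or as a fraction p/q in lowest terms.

-7336

Stage 1: remainder = value at the root: -1*(-5)^3 + 8*(-5)^2 + 5*(-5)^1 - 3 = (125) + (200) + (-25) + (-3) = 297; answer 297
Stage 2: B1 = 297; w = 297; squarings mod 419: 337^1=337, 337^2=20, 337^4=400, 337^8=361, 337^16=12, 337^32=144, 337^64=205, 337^128=125, 337^256=122; 337^297 = 337^1 * 337^8 * 337^32 * 337^256 = 199 (mod 419); answer 199
Stage 3: B2 = 199; r = 1; -9*(1)^2 + 1*(1)^1 = (-9) + (1) = -8; answer -8
Stage 4: B3 = -8; m = 40; a(3) = -1*(-2) - 3*(3) - 1*(40) = -47; iterating: a(3)=-47, a(4)=50, a(5)=93, a(6)=-196, a(7)=-133, a(8)=628, a(9)=-33, a(10)=-1718, a(11)=1189, a(12)=3998, a(13)=-5847, a(14)=-7336; answer -7336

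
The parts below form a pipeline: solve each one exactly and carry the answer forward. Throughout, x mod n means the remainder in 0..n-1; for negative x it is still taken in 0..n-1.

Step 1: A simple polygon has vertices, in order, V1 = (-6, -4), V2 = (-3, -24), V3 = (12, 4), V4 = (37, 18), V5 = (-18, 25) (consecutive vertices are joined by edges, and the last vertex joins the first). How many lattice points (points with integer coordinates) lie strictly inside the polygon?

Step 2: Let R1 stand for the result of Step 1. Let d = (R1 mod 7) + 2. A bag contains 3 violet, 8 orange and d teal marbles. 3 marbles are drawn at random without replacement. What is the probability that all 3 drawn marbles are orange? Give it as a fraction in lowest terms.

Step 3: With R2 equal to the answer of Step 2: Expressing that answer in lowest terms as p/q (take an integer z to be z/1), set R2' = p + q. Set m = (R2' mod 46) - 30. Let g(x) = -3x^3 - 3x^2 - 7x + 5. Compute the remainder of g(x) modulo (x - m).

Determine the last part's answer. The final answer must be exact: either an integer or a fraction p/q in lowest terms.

13996

Step 1: cross terms: (-6*-24 - -3*-4)=132, (-3*4 - 12*-24)=276, (12*18 - 37*4)=68, (37*25 - -18*18)=1249, (-18*-4 - -6*25)=222; twice the area = |1947| = 1947; area = 1947/2; boundary points = 1 + 1 + 1 + 1 + 1 = 5; strictly interior points = area - boundary/2 + 1 = 972; answer 972
Step 2: R1 = 972; d = 8; total draws C(19,3) = 969; favorable C(8,3) = 56; P = 56/969; answer 56/969
Step 3: R2 = 56/969; threaded value p + q = 1025; m = -17; remainder = value at the root: -3*(-17)^3 - 3*(-17)^2 - 7*(-17)^1 + 5 = (14739) + (-867) + (119) + (5) = 13996; answer 13996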